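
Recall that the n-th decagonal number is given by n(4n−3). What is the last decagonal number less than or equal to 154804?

154645

Solve n(4n−3) ≤ 154804 for integer n.
n = 197 gives 154645 ≤ 154804, while n = 198 gives 156222 > 154804; so the answer is 154645.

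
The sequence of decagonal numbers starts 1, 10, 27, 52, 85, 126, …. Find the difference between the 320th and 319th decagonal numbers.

2553

Consecutive decagonal numbers differ by 8n − 7: here 8·320 − 7 = 2553.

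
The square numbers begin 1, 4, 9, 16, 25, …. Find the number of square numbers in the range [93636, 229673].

174

The n-th square number is n².
Smallest index with value ≥ 93636: n = 306 (giving 93636).
Largest index with value ≤ 229673: n = 479 (giving 229441).
Indices 306 through 479: 174 terms.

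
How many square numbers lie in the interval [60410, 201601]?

The n-th square number is n².
Smallest index with value ≥ 60410: n = 246 (giving 60516).
Largest index with value ≤ 201601: n = 449 (giving 201601).
Indices 246 through 449: 204 terms.

204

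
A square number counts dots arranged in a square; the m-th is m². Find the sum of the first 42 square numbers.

Σ_{i=1}^{42} i² = 42·43·85/6 = 25585.

25585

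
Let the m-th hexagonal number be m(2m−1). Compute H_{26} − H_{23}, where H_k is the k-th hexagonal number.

291

26·(2·26 − 1) = 1326 and 23·(2·23 − 1) = 1035.
Difference: 1326 − 1035 = 291.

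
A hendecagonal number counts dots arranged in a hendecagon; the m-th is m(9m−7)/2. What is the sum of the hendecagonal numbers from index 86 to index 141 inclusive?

3289916

Σ i(9i−7)/2 = (9Σi² − 7Σi) / 2 over i = 86..141.
Σi = 10011 − 3655 = 6356 and Σi² = 944371 − 208335 = 736036.
(9·736036 − 7·6356) / 2 = 6579832/2 = 3289916.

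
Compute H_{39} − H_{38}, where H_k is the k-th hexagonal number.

153

Consecutive hexagonal numbers differ by 4n − 3: here 4·39 − 3 = 153.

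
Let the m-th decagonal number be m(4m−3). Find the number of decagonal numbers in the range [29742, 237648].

The n-th decagonal number is n(4n−3).
Smallest index with value ≥ 29742: n = 87 (giving 30015).
Largest index with value ≤ 237648: n = 244 (giving 237412).
Indices 87 through 244: 158 terms.

158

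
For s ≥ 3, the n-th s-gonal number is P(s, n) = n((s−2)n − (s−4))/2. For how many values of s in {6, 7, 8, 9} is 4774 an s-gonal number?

s = 6: P(6, 49) = 4753 and P(6, 50) = 4950; 4774 is not s-gonal.
s = 7: P(7, 44) = 4774. ✓
s = 8: P(8, 40) = 4720 and P(8, 41) = 4961; 4774 is not s-gonal.
s = 9: P(9, 37) = 4699 and P(9, 38) = 4959; 4774 is not s-gonal.
Hits: s ∈ {7} → 1.

1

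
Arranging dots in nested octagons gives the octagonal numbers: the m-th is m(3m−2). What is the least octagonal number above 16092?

Solve n(3n−2) > 16092 for integer n.
The largest n with value ≤ 16092 is 73 (since 15841 ≤ 16092 < 16280), so the first above is n = 74, value 16280.

16280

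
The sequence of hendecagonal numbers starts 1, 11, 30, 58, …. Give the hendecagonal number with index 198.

175725

198·(9·198 − 7)/2 = 198·1775/2 = 175725.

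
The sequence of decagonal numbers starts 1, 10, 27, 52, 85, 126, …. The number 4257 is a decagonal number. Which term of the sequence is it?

33

Set n(4n−3) = 4257, giving 4n² − 3n − 4257 = 0.
So n = (3 + 261) / 8 = 264/8 = 33.
Check: 33·(4·33 − 3) = 4257. ✓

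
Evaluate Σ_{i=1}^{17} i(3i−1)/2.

Σ i(3i−1)/2 = (3Σi² − Σi) / 2 over i = 1..17.
Σi = 153 and Σi² = 1785.
(3·1785 − 1·153) / 2 = 5202/2 = 2601.

2601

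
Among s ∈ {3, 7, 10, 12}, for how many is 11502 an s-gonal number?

s = 3: P(3, 151) = 11476 and P(3, 152) = 11628; 11502 is not s-gonal.
s = 7: P(7, 68) = 11458 and P(7, 69) = 11799; 11502 is not s-gonal.
s = 10: P(10, 54) = 11502. ✓
s = 12: P(12, 48) = 11328 and P(12, 49) = 11809; 11502 is not s-gonal.
Hits: s ∈ {10} → 1.

1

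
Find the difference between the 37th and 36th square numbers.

n² − (n−1)² = 2n − 1, so 37² − 36² = 2·37 − 1 = 73.

73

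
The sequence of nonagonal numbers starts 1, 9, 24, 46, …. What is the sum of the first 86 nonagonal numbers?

Σ i(7i−5)/2 = (7Σi² − 5Σi) / 2 over i = 1..86.
Σi = 3741 and Σi² = 215731.
(7·215731 − 5·3741) / 2 = 1491412/2 = 745706.

745706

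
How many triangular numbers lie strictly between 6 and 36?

4

The n-th triangular number is n(n+1)/2.
Smallest index with value > 6: n = 4 (giving 10).
Largest index with value < 36: n = 7 (giving 28).
Indices 4 through 7: 4 terms.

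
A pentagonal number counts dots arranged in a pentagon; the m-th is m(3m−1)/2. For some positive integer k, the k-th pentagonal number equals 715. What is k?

22

Set n(3n−1)/2 = 715, giving 3n² − n − 1430 = 0.
So n = (1 + 131) / 6 = 132/6 = 22.
Check: 22·(3·22 − 1)/2 = 715. ✓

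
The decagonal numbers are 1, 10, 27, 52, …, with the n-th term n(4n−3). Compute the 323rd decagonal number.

416347

The 323rd decagonal number is n(4n−3) with n = 323.
323·(4·323 − 3) = 323·1289 = 416347.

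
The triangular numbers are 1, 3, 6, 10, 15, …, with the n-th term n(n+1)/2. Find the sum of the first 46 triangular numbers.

Σ i(i+1)/2 = (Σi² + Σi) / 2 over i = 1..46.
Σi = 1081 and Σi² = 33511.
(1·33511 + 1·1081) / 2 = 34592/2 = 17296.

17296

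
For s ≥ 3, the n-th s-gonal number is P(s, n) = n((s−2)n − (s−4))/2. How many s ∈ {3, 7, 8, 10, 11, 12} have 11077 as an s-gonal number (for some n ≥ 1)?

1

s = 3: P(3, 148) = 11026 and P(3, 149) = 11175; 11077 is not s-gonal.
s = 7: P(7, 66) = 10791 and P(7, 67) = 11122; 11077 is not s-gonal.
s = 8: P(8, 61) = 11041 and P(8, 62) = 11408; 11077 is not s-gonal.
s = 10: P(10, 53) = 11077. ✓
s = 11: P(11, 50) = 11075 and P(11, 51) = 11526; 11077 is not s-gonal.
s = 12: P(12, 47) = 10857 and P(12, 48) = 11328; 11077 is not s-gonal.
Hits: s ∈ {10} → 1.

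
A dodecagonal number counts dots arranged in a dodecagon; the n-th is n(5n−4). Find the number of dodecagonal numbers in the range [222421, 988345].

234

The n-th dodecagonal number is n(5n−4).
Smallest index with value ≥ 222421: n = 212 (giving 223872).
Largest index with value ≤ 988345: n = 445 (giving 988345).
Indices 212 through 445: 234 terms.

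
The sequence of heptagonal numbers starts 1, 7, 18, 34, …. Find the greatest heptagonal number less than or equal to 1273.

1177

Solve n(5n−3)/2 ≤ 1273 for integer n.
n = 22 gives 1177 ≤ 1273, while n = 23 gives 1288 > 1273; so the answer is 1177.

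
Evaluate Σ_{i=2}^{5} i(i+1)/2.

Σ i(i+1)/2 = (Σi² + Σi) / 2 over i = 2..5.
Σi = 15 − 1 = 14 and Σi² = 55 − 1 = 54.
(1·54 + 1·14) / 2 = 68/2 = 34.

34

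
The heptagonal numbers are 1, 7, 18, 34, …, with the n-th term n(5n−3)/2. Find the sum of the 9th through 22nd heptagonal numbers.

8652

Σ i(5i−3)/2 = (5Σi² − 3Σi) / 2 over i = 9..22.
Σi = 253 − 36 = 217 and Σi² = 3795 − 204 = 3591.
(5·3591 − 3·217) / 2 = 17304/2 = 8652.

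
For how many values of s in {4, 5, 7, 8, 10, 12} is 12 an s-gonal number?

s = 4: P(4, 3) = 9 and P(4, 4) = 16; 12 is not s-gonal.
s = 5: P(5, 3) = 12. ✓
s = 7: P(7, 2) = 7 and P(7, 3) = 18; 12 is not s-gonal.
s = 8: P(8, 2) = 8 and P(8, 3) = 21; 12 is not s-gonal.
s = 10: P(10, 2) = 10 and P(10, 3) = 27; 12 is not s-gonal.
s = 12: P(12, 2) = 12. ✓
Hits: s ∈ {5, 12} → 2.

2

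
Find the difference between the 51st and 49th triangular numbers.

51·52/2 = 1326 and 49·50/2 = 1225.
Difference: 1326 − 1225 = 101.

101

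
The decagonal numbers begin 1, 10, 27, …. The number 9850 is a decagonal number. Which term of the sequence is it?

50

Set n(4n−3) = 9850, giving 4n² − 3n − 9850 = 0.
The discriminant is 9 + 16·9850 = 157609, and √157609 = 397.
So n = (3 + 397) / 8 = 400/8 = 50.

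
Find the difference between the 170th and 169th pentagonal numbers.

508

Consecutive pentagonal numbers differ by 3n − 2: here 3·170 − 2 = 508.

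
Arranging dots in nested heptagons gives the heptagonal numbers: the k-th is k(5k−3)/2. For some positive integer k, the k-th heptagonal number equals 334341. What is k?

366

Set n(5n−3)/2 = 334341, giving 5n² − 3n − 668682 = 0.
The discriminant is 9 + 40·334341 = 13373649, and √13373649 = 3657.
So n = (3 + 3657) / 10 = 3660/10 = 366.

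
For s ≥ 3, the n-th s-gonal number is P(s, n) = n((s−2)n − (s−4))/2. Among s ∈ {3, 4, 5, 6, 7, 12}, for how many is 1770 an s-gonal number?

2

s = 3: P(3, 59) = 1770. ✓
s = 4: P(4, 42) = 1764 and P(4, 43) = 1849; 1770 is not s-gonal.
s = 5: P(5, 34) = 1717 and P(5, 35) = 1820; 1770 is not s-gonal.
s = 6: P(6, 30) = 1770. ✓
s = 7: P(7, 26) = 1651 and P(7, 27) = 1782; 1770 is not s-gonal.
s = 12: P(12, 19) = 1729 and P(12, 20) = 1920; 1770 is not s-gonal.
Hits: s ∈ {3, 6} → 2.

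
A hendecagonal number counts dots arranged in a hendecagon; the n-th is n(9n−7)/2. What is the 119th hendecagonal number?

The 119th hendecagonal number is n(9n−7)/2 with n = 119.
119·(9·119 − 7)/2 = 119·1064/2 = 119·532 = 63308.

63308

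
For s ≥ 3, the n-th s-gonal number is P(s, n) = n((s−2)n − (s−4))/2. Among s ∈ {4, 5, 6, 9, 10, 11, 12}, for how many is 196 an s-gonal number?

2

s = 4: P(4, 14) = 196. ✓
s = 5: P(5, 11) = 176 and P(5, 12) = 210; 196 is not s-gonal.
s = 6: P(6, 10) = 190 and P(6, 11) = 231; 196 is not s-gonal.
s = 9: P(9, 7) = 154 and P(9, 8) = 204; 196 is not s-gonal.
s = 10: P(10, 7) = 175 and P(10, 8) = 232; 196 is not s-gonal.
s = 11: P(11, 7) = 196. ✓
s = 12: P(12, 6) = 156 and P(12, 7) = 217; 196 is not s-gonal.
Hits: s ∈ {4, 11} → 2.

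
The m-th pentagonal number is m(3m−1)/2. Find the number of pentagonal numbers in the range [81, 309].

7

The n-th pentagonal number is n(3n−1)/2.
Smallest index with value ≥ 81: n = 8 (giving 92).
Largest index with value ≤ 309: n = 14 (giving 287).
Indices 8 through 14: 7 terms.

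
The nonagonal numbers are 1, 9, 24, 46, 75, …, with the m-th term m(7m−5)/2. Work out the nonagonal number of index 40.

The 40th nonagonal number is n(7n−5)/2 with n = 40.
40·(7·40 − 5)/2 = 40·275/2 = 5500.

5500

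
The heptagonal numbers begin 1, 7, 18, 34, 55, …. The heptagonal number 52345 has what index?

145

Set n(5n−3)/2 = 52345, giving 5n² − 3n − 104690 = 0.
The discriminant is 9 + 40·52345 = 2093809, and √2093809 = 1447.
So n = (3 + 1447) / 10 = 1450/10 = 145.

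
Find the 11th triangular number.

66

11·12/2 = 132/2 = 66.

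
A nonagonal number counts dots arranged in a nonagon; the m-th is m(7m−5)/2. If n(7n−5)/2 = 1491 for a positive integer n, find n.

Set n(7n−5)/2 = 1491, giving 7n² − 5n − 2982 = 0.
The discriminant is 25 + 56·1491 = 83521, and √83521 = 289.
So n = (5 + 289) / 14 = 294/14 = 21.
Check: 21·(7·21 − 5)/2 = 1491. ✓

21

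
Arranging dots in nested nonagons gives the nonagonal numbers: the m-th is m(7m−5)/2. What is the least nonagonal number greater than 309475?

Solve n(7n−5)/2 > 309475 for integer n.
The largest n with value ≤ 309475 is 297 (since 307989 ≤ 309475 < 310069), so the first above is n = 298, value 310069.

310069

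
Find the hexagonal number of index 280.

156520

The 280th hexagonal number is n(2n−1) with n = 280.
280·(2·280 − 1) = 280·559 = 156520.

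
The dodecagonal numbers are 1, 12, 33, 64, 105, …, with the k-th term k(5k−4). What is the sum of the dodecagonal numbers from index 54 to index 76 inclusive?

484955

Σ i(5i−4) = 5Σi² − 4Σi over i = 54..76.
Σi = 2926 − 1431 = 1495 and Σi² = 149226 − 51039 = 98187.
5·98187 − 4·1495 = 484955.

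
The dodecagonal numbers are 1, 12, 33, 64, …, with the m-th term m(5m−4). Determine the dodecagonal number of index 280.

The 280th dodecagonal number is n(5n−4) with n = 280.
280·(5·280 − 4) = 280·1396 = 390880.

390880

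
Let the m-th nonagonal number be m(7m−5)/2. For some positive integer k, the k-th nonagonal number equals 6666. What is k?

44

Set n(7n−5)/2 = 6666, giving 7n² − 5n − 13332 = 0.
The discriminant is 25 + 56·6666 = 373321, and √373321 = 611.
So n = (5 + 611) / 14 = 616/14 = 44.
Check: 44·(7·44 − 5)/2 = 6666. ✓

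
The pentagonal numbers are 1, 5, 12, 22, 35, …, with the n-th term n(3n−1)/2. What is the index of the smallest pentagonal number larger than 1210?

Solve n(3n−1)/2 > 1210 for integer n.
The largest n with value ≤ 1210 is 28 (since 1162 ≤ 1210 < 1247), so the first above is n = 29, value 1247.

29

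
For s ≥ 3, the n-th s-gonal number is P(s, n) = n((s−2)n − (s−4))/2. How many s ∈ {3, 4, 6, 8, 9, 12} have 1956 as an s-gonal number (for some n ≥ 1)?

1

s = 3: P(3, 62) = 1953 and P(3, 63) = 2016; 1956 is not s-gonal.
s = 4: P(4, 44) = 1936 and P(4, 45) = 2025; 1956 is not s-gonal.
s = 6: P(6, 31) = 1891 and P(6, 32) = 2016; 1956 is not s-gonal.
s = 8: P(8, 25) = 1825 and P(8, 26) = 1976; 1956 is not s-gonal.
s = 9: P(9, 24) = 1956. ✓
s = 12: P(12, 20) = 1920 and P(12, 21) = 2121; 1956 is not s-gonal.
Hits: s ∈ {9} → 1.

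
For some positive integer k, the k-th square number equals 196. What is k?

14

We need n² = 196, so n = √196 = 14.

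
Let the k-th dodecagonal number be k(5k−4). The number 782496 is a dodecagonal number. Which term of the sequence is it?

396

Set n(5n−4) = 782496, giving 5n² − 4n − 782496 = 0.
The discriminant is 16 + 20·782496 = 15649936, and √15649936 = 3956.
So n = (4 + 3956) / 10 = 3960/10 = 396.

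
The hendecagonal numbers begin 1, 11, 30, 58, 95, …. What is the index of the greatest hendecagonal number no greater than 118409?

Solve n(9n−7)/2 ≤ 118409 for integer n.
n = 162 gives 117531 ≤ 118409, while n = 163 gives 118990 > 118409; so the answer is index 162.

162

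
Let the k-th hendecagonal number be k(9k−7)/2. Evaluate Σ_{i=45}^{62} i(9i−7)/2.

Σ i(9i−7)/2 = (9Σi² − 7Σi) / 2 over i = 45..62.
Σi = 1953 − 990 = 963 and Σi² = 81375 − 29370 = 52005.
(9·52005 − 7·963) / 2 = 461304/2 = 230652.

230652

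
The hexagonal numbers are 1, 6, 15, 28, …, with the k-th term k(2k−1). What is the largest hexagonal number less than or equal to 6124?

5995

Solve n(2n−1) ≤ 6124 for integer n.
n = 55 gives 5995 ≤ 6124, while n = 56 gives 6216 > 6124; so the answer is 5995.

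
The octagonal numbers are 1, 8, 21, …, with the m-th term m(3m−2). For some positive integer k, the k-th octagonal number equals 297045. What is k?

Set n(3n−2) = 297045, giving 3n² − 2n − 297045 = 0.
The discriminant is 4 + 12·297045 = 3564544, and √3564544 = 1888.
So n = (2 + 1888) / 6 = 1890/6 = 315.
Check: 315·(3·315 − 2) = 297045. ✓

315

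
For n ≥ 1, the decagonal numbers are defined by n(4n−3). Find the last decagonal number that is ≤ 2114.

2047

Solve n(4n−3) ≤ 2114 for integer n.
n = 23 gives 2047 ≤ 2114, while n = 24 gives 2232 > 2114; so the answer is 2047.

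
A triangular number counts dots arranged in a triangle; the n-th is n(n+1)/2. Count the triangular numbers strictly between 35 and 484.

23

The n-th triangular number is n(n+1)/2.
Smallest index with value > 35: n = 8 (giving 36).
Largest index with value < 484: n = 30 (giving 465).
Indices 8 through 30: 23 terms.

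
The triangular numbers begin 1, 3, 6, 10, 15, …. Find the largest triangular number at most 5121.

Solve n(n+1)/2 ≤ 5121 for integer n.
n = 100 gives 5050 ≤ 5121, while n = 101 gives 5151 > 5121; so the answer is 5050.

5050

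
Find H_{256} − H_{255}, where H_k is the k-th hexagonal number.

1021

Consecutive hexagonal numbers differ by 4n − 3: here 4·256 − 3 = 1021.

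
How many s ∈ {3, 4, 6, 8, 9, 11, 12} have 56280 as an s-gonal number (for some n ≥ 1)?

2

s = 3: P(3, 335) = 56280. ✓
s = 4: P(4, 237) = 56169 and P(4, 238) = 56644; 56280 is not s-gonal.
s = 6: P(6, 168) = 56280. ✓
s = 8: P(8, 137) = 56033 and P(8, 138) = 56856; 56280 is not s-gonal.
s = 9: P(9, 127) = 56134 and P(9, 128) = 57024; 56280 is not s-gonal.
s = 11: P(11, 112) = 56056 and P(11, 113) = 57065; 56280 is not s-gonal.
s = 12: P(12, 106) = 55756 and P(12, 107) = 56817; 56280 is not s-gonal.
Hits: s ∈ {3, 6} → 2.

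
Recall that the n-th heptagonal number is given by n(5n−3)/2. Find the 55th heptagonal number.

7480

The 55th heptagonal number is n(5n−3)/2 with n = 55.
55·(5·55 − 3)/2 = 55·272/2 = 55·136 = 7480.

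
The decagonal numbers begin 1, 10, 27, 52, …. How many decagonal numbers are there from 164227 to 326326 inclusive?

The n-th decagonal number is n(4n−3).
Smallest index with value ≥ 164227: n = 203 (giving 164227).
Largest index with value ≤ 326326: n = 286 (giving 326326).
Indices 203 through 286: 84 terms.

84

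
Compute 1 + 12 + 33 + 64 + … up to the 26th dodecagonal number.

Σ i(5i−4) = 5Σi² − 4Σi over i = 1..26.
Σi = 351 and Σi² = 6201.
5·6201 − 4·351 = 29601.

29601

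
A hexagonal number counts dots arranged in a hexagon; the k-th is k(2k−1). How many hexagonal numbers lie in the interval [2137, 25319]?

The n-th hexagonal number is n(2n−1).
Smallest index with value ≥ 2137: n = 33 (giving 2145).
Largest index with value ≤ 25319: n = 112 (giving 24976).
Indices 33 through 112: 80 terms.

80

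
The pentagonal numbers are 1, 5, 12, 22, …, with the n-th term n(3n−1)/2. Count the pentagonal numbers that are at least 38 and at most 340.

10

The n-th pentagonal number is n(3n−1)/2.
Smallest index with value ≥ 38: n = 6 (giving 51).
Largest index with value ≤ 340: n = 15 (giving 330).
Indices 6 through 15: 10 terms.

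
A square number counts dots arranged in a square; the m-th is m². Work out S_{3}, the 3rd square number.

The 3rd square number is n² with n = 3.
3² = 9.

9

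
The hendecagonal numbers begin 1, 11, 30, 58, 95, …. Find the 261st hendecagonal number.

261·(9·261 − 7)/2 = 261·2342/2 = 261·1171 = 305631.

305631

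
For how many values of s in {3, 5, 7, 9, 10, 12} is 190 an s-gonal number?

s = 3: P(3, 19) = 190. ✓
s = 5: P(5, 11) = 176 and P(5, 12) = 210; 190 is not s-gonal.
s = 7: P(7, 9) = 189 and P(7, 10) = 235; 190 is not s-gonal.
s = 9: P(9, 7) = 154 and P(9, 8) = 204; 190 is not s-gonal.
s = 10: P(10, 7) = 175 and P(10, 8) = 232; 190 is not s-gonal.
s = 12: P(12, 6) = 156 and P(12, 7) = 217; 190 is not s-gonal.
Hits: s ∈ {3} → 1.

1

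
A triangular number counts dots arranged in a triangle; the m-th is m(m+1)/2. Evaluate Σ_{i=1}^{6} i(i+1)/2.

Σ i(i+1)/2 = (Σi² + Σi) / 2 over i = 1..6.
Σi = 21 and Σi² = 91.
(1·91 + 1·21) / 2 = 112/2 = 56.

56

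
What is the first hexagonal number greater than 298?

325

Solve n(2n−1) > 298 for integer n.
The largest n with value ≤ 298 is 12 (since 276 ≤ 298 < 325), so the first above is n = 13, value 325.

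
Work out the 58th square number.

3364

The 58th square number is n² with n = 58.
58² = 3364.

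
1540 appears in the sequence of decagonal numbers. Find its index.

Set n(4n−3) = 1540, giving 4n² − 3n − 1540 = 0.
The discriminant is 9 + 16·1540 = 24649, and √24649 = 157.
So n = (3 + 157) / 8 = 160/8 = 20.

20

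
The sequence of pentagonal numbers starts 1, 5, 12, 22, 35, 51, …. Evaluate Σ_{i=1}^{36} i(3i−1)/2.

Σ i(3i−1)/2 = (3Σi² − Σi) / 2 over i = 1..36.
Σi = 666 and Σi² = 16206.
(3·16206 − 1·666) / 2 = 47952/2 = 23976.

23976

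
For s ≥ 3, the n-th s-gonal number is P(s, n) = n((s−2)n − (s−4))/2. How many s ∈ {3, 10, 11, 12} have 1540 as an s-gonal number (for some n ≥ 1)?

s = 3: P(3, 55) = 1540. ✓
s = 10: P(10, 20) = 1540. ✓
s = 11: P(11, 18) = 1395 and P(11, 19) = 1558; 1540 is not s-gonal.
s = 12: P(12, 17) = 1377 and P(12, 18) = 1548; 1540 is not s-gonal.
Hits: s ∈ {3, 10} → 2.

2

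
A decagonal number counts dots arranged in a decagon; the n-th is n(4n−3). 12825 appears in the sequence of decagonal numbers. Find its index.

57

Set n(4n−3) = 12825, giving 4n² − 3n − 12825 = 0.
The discriminant is 9 + 16·12825 = 205209, and √205209 = 453.
So n = (3 + 453) / 8 = 456/8 = 57.
Check: 57·(4·57 − 3) = 12825. ✓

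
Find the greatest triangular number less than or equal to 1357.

Solve n(n+1)/2 ≤ 1357 for integer n.
n = 51 gives 1326 ≤ 1357, while n = 52 gives 1378 > 1357; so the answer is 1326.

1326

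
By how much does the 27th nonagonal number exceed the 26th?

183

Consecutive nonagonal numbers differ by 7n − 6: here 7·27 − 6 = 183.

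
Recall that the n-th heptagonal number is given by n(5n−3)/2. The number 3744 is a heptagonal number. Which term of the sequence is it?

39

Set n(5n−3)/2 = 3744, giving 5n² − 3n − 7488 = 0.
So n = (3 + 387) / 10 = 390/10 = 39.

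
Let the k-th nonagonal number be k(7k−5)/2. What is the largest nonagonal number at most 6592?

Solve n(7n−5)/2 ≤ 6592 for integer n.
n = 43 gives 6364 ≤ 6592, while n = 44 gives 6666 > 6592; so the answer is 6364.

6364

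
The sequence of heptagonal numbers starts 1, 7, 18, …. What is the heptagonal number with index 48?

The 48th heptagonal number is n(5n−3)/2 with n = 48.
48·(5·48 − 3)/2 = 48·237/2 = 5688.

5688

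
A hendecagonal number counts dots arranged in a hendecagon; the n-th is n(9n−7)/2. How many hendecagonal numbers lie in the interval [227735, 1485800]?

350

The n-th hendecagonal number is n(9n−7)/2.
Smallest index with value ≥ 227735: n = 226 (giving 229051).
Largest index with value ≤ 1485800: n = 575 (giving 1485800).
Indices 226 through 575: 350 terms.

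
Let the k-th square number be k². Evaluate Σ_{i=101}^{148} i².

753224

Σ_{i=101}^{148} i² = 1091574 − 338350 = 753224.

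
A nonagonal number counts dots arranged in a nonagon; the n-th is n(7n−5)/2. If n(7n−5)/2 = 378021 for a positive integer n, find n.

329

Set n(7n−5)/2 = 378021, giving 7n² − 5n − 756042 = 0.
So n = (5 + 4601) / 14 = 4606/14 = 329.
Check: 329·(7·329 − 5)/2 = 378021. ✓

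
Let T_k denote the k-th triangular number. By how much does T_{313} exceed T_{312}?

313

Consecutive triangular numbers differ by n: T_{313} − T_{312} = 313.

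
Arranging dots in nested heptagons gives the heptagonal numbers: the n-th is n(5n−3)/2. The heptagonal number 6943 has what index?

Set n(5n−3)/2 = 6943, giving 5n² − 3n − 13886 = 0.
The discriminant is 9 + 40·6943 = 277729, and √277729 = 527.
So n = (3 + 527) / 10 = 530/10 = 53.

53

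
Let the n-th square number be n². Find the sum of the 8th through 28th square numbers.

Σ_{i=8}^{28} i² = 7714 − 140 = 7574.

7574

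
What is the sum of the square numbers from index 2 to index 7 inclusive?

139

Σ_{i=2}^{7} i² = 140 − 1 = 139.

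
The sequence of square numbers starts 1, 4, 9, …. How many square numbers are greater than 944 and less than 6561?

The n-th square number is n².
Smallest index with value > 944: n = 31 (giving 961).
Largest index with value < 6561: n = 80 (giving 6400).
Indices 31 through 80: 50 terms.

50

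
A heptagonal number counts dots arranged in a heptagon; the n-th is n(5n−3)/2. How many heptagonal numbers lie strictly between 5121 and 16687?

36

The n-th heptagonal number is n(5n−3)/2.
Smallest index with value > 5121: n = 46 (giving 5221).
Largest index with value < 16687: n = 81 (giving 16281).
Indices 46 through 81: 36 terms.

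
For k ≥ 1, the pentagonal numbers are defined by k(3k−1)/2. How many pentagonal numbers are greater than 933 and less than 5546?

35

The n-th pentagonal number is n(3n−1)/2.
Smallest index with value > 933: n = 26 (giving 1001).
Largest index with value < 5546: n = 60 (giving 5370).
Indices 26 through 60: 35 terms.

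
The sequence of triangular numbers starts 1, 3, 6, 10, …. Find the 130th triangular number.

The 130th triangular number is n(n+1)/2 with n = 130.
130·131/2 = 17030/2 = 8515.

8515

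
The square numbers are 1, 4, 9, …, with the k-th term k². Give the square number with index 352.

The 352nd square number is n² with n = 352.
352² = 123904.

123904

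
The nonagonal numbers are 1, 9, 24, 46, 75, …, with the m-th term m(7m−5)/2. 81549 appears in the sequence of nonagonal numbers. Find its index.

153

Set n(7n−5)/2 = 81549, giving 7n² − 5n − 163098 = 0.
So n = (5 + 2137) / 14 = 2142/14 = 153.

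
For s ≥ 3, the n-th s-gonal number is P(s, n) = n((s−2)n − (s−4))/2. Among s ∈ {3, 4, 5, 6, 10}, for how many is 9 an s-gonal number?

1

s = 3: P(3, 3) = 6 and P(3, 4) = 10; 9 is not s-gonal.
s = 4: P(4, 3) = 9. ✓
s = 5: P(5, 2) = 5 and P(5, 3) = 12; 9 is not s-gonal.
s = 6: P(6, 2) = 6 and P(6, 3) = 15; 9 is not s-gonal.
s = 10: P(10, 1) = 1 and P(10, 2) = 10; 9 is not s-gonal.
Hits: s ∈ {4} → 1.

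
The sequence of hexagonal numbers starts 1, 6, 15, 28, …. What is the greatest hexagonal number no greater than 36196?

Solve n(2n−1) ≤ 36196 for integer n.
n = 134 gives 35778 ≤ 36196, while n = 135 gives 36315 > 36196; so the answer is 35778.

35778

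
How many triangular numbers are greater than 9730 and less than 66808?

226

The n-th triangular number is n(n+1)/2.
Smallest index with value > 9730: n = 140 (giving 9870).
Largest index with value < 66808: n = 365 (giving 66795).
Indices 140 through 365: 226 terms.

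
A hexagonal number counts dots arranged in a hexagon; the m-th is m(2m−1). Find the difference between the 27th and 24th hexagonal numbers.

303

27·(2·27 − 1) = 1431 and 24·(2·24 − 1) = 1128.
Difference: 1431 − 1128 = 303.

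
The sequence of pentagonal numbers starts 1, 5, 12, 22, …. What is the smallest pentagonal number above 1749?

Solve n(3n−1)/2 > 1749 for integer n.
The largest n with value ≤ 1749 is 34 (since 1717 ≤ 1749 < 1820), so the first above is n = 35, value 1820.

1820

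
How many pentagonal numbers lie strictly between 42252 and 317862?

292

The n-th pentagonal number is n(3n−1)/2.
Smallest index with value > 42252: n = 169 (giving 42757).
Largest index with value < 317862: n = 460 (giving 317170).
Indices 169 through 460: 292 terms.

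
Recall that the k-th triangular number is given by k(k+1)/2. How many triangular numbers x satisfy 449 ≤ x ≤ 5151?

The n-th triangular number is n(n+1)/2.
Smallest index with value ≥ 449: n = 30 (giving 465).
Largest index with value ≤ 5151: n = 101 (giving 5151).
Indices 30 through 101: 72 terms.

72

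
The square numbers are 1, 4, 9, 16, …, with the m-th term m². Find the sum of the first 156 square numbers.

Σ_{i=1}^{156} i² = 156·157·313/6 = 1277666.

1277666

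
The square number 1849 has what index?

We need n² = 1849, so n = √1849 = 43.

43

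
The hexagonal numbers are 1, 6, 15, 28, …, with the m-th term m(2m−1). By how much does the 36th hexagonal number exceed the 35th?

Consecutive hexagonal numbers differ by 4n − 3: here 4·36 − 3 = 141.

141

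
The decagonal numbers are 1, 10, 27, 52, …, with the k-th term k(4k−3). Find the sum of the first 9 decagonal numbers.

Σ i(4i−3) = 4Σi² − 3Σi over i = 1..9.
Σi = 45 and Σi² = 285.
4·285 − 3·45 = 1005.

1005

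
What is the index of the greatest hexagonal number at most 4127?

45

Solve n(2n−1) ≤ 4127 for integer n.
n = 45 gives 4005 ≤ 4127, while n = 46 gives 4186 > 4127; so the answer is index 45.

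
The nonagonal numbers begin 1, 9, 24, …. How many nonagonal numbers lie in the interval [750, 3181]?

The n-th nonagonal number is n(7n−5)/2.
Smallest index with value ≥ 750: n = 15 (giving 750).
Largest index with value ≤ 3181: n = 30 (giving 3075).
Indices 15 through 30: 16 terms.

16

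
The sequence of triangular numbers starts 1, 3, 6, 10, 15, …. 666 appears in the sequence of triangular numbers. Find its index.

Set n(n+1)/2 = 666, giving n² + n − 1332 = 0.
The discriminant is 1 + 8·666 = 5329, and √5329 = 73.
So n = (-1 + 73) / 2 = 72/2 = 36.
Check: 36·37/2 = 666. ✓

36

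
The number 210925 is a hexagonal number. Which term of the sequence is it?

Set n(2n−1) = 210925, giving 2n² − n − 210925 = 0.
So n = (1 + 1299) / 4 = 1300/4 = 325.

325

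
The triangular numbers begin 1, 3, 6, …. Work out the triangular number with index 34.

595

The 34th triangular number is n(n+1)/2 with n = 34.
34·35/2 = 1190/2 = 595.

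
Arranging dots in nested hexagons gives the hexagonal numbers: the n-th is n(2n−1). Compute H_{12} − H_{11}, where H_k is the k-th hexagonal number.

Consecutive hexagonal numbers differ by 4n − 3: here 4·12 − 3 = 45.

45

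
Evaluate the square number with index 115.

13225

The 115th square number is n² with n = 115.
115² = 13225.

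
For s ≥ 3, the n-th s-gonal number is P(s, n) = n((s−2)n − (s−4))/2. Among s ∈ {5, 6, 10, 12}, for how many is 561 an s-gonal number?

s = 5: P(5, 19) = 532 and P(5, 20) = 590; 561 is not s-gonal.
s = 6: P(6, 17) = 561. ✓
s = 10: P(10, 12) = 540 and P(10, 13) = 637; 561 is not s-gonal.
s = 12: P(12, 11) = 561. ✓
Hits: s ∈ {6, 12} → 2.

2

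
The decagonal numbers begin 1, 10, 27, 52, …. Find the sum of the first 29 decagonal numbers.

32915

Σ i(4i−3) = 4Σi² − 3Σi over i = 1..29.
Σi = 435 and Σi² = 8555.
4·8555 − 3·435 = 32915.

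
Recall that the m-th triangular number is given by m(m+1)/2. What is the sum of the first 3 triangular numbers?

10

Σ i(i+1)/2 = (Σi² + Σi) / 2 over i = 1..3.
Σi = 6 and Σi² = 14.
(1·14 + 1·6) / 2 = 20/2 = 10.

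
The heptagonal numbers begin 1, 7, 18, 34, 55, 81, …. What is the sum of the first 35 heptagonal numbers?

36330

Σ i(5i−3)/2 = (5Σi² − 3Σi) / 2 over i = 1..35.
Σi = 630 and Σi² = 14910.
(5·14910 − 3·630) / 2 = 72660/2 = 36330.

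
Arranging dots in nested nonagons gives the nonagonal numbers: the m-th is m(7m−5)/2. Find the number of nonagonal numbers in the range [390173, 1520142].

The n-th nonagonal number is n(7n−5)/2.
Smallest index with value ≥ 390173: n = 335 (giving 391950).
Largest index with value ≤ 1520142: n = 659 (giving 1518336).
Indices 335 through 659: 325 terms.

325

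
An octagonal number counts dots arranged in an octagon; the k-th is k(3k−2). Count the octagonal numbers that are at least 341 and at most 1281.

11

The n-th octagonal number is n(3n−2).
Smallest index with value ≥ 341: n = 11 (giving 341).
Largest index with value ≤ 1281: n = 21 (giving 1281).
Indices 11 through 21: 11 terms.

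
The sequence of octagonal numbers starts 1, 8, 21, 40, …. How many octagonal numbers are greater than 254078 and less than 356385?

53

The n-th octagonal number is n(3n−2).
Smallest index with value > 254078: n = 292 (giving 255208).
Largest index with value < 356385: n = 344 (giving 354320).
Indices 292 through 344: 53 terms.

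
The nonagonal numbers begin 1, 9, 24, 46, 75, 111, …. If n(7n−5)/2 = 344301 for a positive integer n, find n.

Set n(7n−5)/2 = 344301, giving 7n² − 5n − 688602 = 0.
So n = (5 + 4391) / 14 = 4396/14 = 314.

314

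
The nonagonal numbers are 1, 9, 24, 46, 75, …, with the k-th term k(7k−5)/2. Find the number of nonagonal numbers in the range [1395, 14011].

The n-th nonagonal number is n(7n−5)/2.
Smallest index with value ≥ 1395: n = 21 (giving 1491).
Largest index with value ≤ 14011: n = 63 (giving 13734).
Indices 21 through 63: 43 terms.

43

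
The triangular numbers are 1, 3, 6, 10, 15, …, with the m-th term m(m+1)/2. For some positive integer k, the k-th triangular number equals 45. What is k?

9

Set n(n+1)/2 = 45, giving n² + n − 90 = 0.
The discriminant is 1 + 8·45 = 361, and √361 = 19.
So n = (-1 + 19) / 2 = 18/2 = 9.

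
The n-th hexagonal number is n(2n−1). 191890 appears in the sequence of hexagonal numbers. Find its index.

Set n(2n−1) = 191890, giving 2n² − n − 191890 = 0.
The discriminant is 1 + 8·191890 = 1535121, and √1535121 = 1239.
So n = (1 + 1239) / 4 = 1240/4 = 310.

310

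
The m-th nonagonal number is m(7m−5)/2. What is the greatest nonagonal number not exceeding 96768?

Solve n(7n−5)/2 ≤ 96768 for integer n.
n = 166 gives 96031 ≤ 96768, while n = 167 gives 97194 > 96768; so the answer is 96031.

96031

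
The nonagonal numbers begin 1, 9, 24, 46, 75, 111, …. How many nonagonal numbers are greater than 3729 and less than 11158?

23

The n-th nonagonal number is n(7n−5)/2.
Smallest index with value > 3729: n = 34 (giving 3961).
Largest index with value < 11158: n = 56 (giving 10836).
Indices 34 through 56: 23 terms.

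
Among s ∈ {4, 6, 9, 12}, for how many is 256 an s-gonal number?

s = 4: P(4, 16) = 256. ✓
s = 6: P(6, 11) = 231 and P(6, 12) = 276; 256 is not s-gonal.
s = 9: P(9, 8) = 204 and P(9, 9) = 261; 256 is not s-gonal.
s = 12: P(12, 7) = 217 and P(12, 8) = 288; 256 is not s-gonal.
Hits: s ∈ {4} → 1.

1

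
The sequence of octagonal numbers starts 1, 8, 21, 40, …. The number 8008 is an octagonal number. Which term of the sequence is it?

Set n(3n−2) = 8008, giving 3n² − 2n − 8008 = 0.
The discriminant is 4 + 12·8008 = 96100, and √96100 = 310.
So n = (2 + 310) / 6 = 312/6 = 52.
Check: 52·(3·52 − 2) = 8008. ✓

52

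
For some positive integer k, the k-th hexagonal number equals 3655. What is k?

Set n(2n−1) = 3655, giving 2n² − n − 3655 = 0.
The discriminant is 1 + 8·3655 = 29241, and √29241 = 171.
So n = (1 + 171) / 4 = 172/4 = 43.
Check: 43·(2·43 − 1) = 3655. ✓

43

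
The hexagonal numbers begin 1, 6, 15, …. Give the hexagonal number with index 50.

4950

50·(2·50 − 1) = 50·99 = 4950.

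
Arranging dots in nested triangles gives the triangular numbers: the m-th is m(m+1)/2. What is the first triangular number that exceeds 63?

Solve n(n+1)/2 > 63 for integer n.
The largest n with value ≤ 63 is 10 (since 55 ≤ 63 < 66), so the first above is n = 11, value 66.

66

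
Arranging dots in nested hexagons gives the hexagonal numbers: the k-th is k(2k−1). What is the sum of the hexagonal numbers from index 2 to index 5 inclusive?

94

Σ i(2i−1) = 2Σi² − Σi over i = 2..5.
Σi = 15 − 1 = 14 and Σi² = 55 − 1 = 54.
2·54 − 1·14 = 94.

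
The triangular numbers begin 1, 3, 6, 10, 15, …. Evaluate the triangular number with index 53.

53·54/2 = 2862/2 = 1431.

1431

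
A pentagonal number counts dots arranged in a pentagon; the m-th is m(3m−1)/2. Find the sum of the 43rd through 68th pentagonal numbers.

121602

Σ i(3i−1)/2 = (3Σi² − Σi) / 2 over i = 43..68.
Σi = 2346 − 903 = 1443 and Σi² = 107134 − 25585 = 81549.
(3·81549 − 1·1443) / 2 = 243204/2 = 121602.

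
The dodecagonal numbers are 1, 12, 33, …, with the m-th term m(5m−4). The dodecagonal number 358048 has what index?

268

Set n(5n−4) = 358048, giving 5n² − 4n − 358048 = 0.
So n = (4 + 2676) / 10 = 2680/10 = 268.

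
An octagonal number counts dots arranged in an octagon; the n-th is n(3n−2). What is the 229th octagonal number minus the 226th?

229·(3·229 − 2) = 156865 and 226·(3·226 − 2) = 152776.
Difference: 156865 − 152776 = 4089.

4089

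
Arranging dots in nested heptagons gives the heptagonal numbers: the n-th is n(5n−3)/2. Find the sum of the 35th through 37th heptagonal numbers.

Σ i(5i−3)/2 = (5Σi² − 3Σi) / 2 over i = 35..37.
Σi = 703 − 595 = 108 and Σi² = 17575 − 13685 = 3890.
(5·3890 − 3·108) / 2 = 19126/2 = 9563.

9563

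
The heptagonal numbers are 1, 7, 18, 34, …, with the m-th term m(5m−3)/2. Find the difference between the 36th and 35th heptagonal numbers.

Consecutive heptagonal numbers differ by 5n − 4: here 5·36 − 4 = 176.

176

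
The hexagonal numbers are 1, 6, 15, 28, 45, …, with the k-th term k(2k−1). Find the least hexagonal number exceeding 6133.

Solve n(2n−1) > 6133 for integer n.
The largest n with value ≤ 6133 is 55 (since 5995 ≤ 6133 < 6216), so the first above is n = 56, value 6216.

6216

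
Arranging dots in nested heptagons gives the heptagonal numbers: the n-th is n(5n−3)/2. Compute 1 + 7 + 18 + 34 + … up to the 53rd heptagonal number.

125451

Σ i(5i−3)/2 = (5Σi² − 3Σi) / 2 over i = 1..53.
Σi = 1431 and Σi² = 51039.
(5·51039 − 3·1431) / 2 = 250902/2 = 125451.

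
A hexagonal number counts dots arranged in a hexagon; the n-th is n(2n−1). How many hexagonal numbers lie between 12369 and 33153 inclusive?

The n-th hexagonal number is n(2n−1).
Smallest index with value ≥ 12369: n = 79 (giving 12403).
Largest index with value ≤ 33153: n = 129 (giving 33153).
Indices 79 through 129: 51 terms.

51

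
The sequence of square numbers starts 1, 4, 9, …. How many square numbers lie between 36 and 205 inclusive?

The n-th square number is n².
Smallest index with value ≥ 36: n = 6 (giving 36).
Largest index with value ≤ 205: n = 14 (giving 196).
Indices 6 through 14: 9 terms.

9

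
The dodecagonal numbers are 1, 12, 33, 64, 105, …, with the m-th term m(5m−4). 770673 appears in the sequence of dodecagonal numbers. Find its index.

Set n(5n−4) = 770673, giving 5n² − 4n − 770673 = 0.
The discriminant is 16 + 20·770673 = 15413476, and √15413476 = 3926.
So n = (4 + 3926) / 10 = 3930/10 = 393.

393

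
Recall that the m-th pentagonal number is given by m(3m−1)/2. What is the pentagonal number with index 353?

186737

353·(3·353 − 1)/2 = 353·1058/2 = 353·529 = 186737.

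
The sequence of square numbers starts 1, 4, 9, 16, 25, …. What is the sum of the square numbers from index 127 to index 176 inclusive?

Σ_{i=127}^{176} i² = 1832776 − 674751 = 1158025.

1158025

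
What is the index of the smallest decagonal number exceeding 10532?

52

Solve n(4n−3) > 10532 for integer n.
The largest n with value ≤ 10532 is 51 (since 10251 ≤ 10532 < 10660), so the first above is n = 52, value 10660.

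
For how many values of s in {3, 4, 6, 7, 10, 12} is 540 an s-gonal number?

2

s = 3: P(3, 32) = 528 and P(3, 33) = 561; 540 is not s-gonal.
s = 4: P(4, 23) = 529 and P(4, 24) = 576; 540 is not s-gonal.
s = 6: P(6, 16) = 496 and P(6, 17) = 561; 540 is not s-gonal.
s = 7: P(7, 15) = 540. ✓
s = 10: P(10, 12) = 540. ✓
s = 12: P(12, 10) = 460 and P(12, 11) = 561; 540 is not s-gonal.
Hits: s ∈ {7, 10} → 2.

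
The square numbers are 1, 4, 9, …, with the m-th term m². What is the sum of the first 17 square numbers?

1785

Σ_{i=1}^{17} i² = 17·18·35/6 = 1785.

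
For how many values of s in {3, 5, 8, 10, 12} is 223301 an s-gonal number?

s = 3: P(3, 667) = 222778 and P(3, 668) = 223446; 223301 is not s-gonal.
s = 5: P(5, 386) = 223301. ✓
s = 8: P(8, 273) = 223041 and P(8, 274) = 224680; 223301 is not s-gonal.
s = 10: P(10, 236) = 222076 and P(10, 237) = 223965; 223301 is not s-gonal.
s = 12: P(12, 211) = 221761 and P(12, 212) = 223872; 223301 is not s-gonal.
Hits: s ∈ {5} → 1.

1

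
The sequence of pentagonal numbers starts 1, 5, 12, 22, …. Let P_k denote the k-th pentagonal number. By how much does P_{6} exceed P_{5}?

Consecutive pentagonal numbers differ by 3n − 2: here 3·6 − 2 = 16.

16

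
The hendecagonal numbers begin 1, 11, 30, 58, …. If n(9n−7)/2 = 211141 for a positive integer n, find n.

217

Set n(9n−7)/2 = 211141, giving 9n² − 7n − 422282 = 0.
So n = (7 + 3899) / 18 = 3906/18 = 217.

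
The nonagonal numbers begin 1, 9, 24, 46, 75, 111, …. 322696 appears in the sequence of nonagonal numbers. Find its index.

Set n(7n−5)/2 = 322696, giving 7n² − 5n − 645392 = 0.
The discriminant is 25 + 56·322696 = 18071001, and √18071001 = 4251.
So n = (5 + 4251) / 14 = 4256/14 = 304.
Check: 304·(7·304 − 5)/2 = 322696. ✓

304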